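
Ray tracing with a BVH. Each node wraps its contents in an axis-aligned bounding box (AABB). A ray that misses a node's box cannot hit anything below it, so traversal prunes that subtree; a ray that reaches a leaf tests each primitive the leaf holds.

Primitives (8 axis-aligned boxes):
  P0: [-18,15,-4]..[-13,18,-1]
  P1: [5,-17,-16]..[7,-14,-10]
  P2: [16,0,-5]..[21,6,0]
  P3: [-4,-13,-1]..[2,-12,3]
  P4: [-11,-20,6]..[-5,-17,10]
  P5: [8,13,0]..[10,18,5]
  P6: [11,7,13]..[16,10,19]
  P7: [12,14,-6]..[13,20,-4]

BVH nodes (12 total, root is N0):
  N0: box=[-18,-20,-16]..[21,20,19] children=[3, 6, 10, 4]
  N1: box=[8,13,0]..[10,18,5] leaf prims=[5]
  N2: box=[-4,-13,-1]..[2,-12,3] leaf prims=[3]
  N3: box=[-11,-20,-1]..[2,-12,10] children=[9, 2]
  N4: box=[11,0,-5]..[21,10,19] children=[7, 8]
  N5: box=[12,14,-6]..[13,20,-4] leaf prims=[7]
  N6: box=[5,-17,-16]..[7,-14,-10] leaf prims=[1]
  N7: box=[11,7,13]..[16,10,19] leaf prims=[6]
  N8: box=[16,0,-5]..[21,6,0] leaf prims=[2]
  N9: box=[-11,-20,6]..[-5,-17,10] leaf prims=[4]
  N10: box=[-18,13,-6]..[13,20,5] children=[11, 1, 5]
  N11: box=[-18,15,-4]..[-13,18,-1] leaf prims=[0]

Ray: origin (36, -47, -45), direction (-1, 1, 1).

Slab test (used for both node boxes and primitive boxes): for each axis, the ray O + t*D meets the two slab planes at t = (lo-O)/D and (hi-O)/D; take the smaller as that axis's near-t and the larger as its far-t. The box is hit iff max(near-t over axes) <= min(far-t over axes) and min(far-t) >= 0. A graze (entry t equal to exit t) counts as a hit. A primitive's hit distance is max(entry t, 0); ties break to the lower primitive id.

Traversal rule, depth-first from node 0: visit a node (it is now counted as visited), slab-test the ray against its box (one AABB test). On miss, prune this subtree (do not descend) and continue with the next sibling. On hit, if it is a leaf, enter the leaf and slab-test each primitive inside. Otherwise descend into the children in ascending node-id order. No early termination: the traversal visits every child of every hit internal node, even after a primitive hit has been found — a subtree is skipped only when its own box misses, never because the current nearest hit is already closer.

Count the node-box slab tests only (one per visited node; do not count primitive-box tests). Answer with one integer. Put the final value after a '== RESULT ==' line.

Trace the traversal:
N0 x:[15,54] y:[27,67] z:[29,64] -> hit [29,54], descend [3, 4, 6, 10]
  N3 x:[34,47] y:[27,35] z:[44,55] -> miss, prune
  N4 x:[15,25] y:[47,57] z:[40,64] -> miss, prune
  N6 x:[29,31] y:[30,33] z:[29,35] -> hit [30,31] leaf, test {P1@t=30}
  N10 x:[23,54] y:[60,67] z:[39,50] -> miss, prune

Visited [0, 3, 4, 6, 10]. Tests: 5 box, 1 leaf. Nearest: P1.

== RESULT ==
5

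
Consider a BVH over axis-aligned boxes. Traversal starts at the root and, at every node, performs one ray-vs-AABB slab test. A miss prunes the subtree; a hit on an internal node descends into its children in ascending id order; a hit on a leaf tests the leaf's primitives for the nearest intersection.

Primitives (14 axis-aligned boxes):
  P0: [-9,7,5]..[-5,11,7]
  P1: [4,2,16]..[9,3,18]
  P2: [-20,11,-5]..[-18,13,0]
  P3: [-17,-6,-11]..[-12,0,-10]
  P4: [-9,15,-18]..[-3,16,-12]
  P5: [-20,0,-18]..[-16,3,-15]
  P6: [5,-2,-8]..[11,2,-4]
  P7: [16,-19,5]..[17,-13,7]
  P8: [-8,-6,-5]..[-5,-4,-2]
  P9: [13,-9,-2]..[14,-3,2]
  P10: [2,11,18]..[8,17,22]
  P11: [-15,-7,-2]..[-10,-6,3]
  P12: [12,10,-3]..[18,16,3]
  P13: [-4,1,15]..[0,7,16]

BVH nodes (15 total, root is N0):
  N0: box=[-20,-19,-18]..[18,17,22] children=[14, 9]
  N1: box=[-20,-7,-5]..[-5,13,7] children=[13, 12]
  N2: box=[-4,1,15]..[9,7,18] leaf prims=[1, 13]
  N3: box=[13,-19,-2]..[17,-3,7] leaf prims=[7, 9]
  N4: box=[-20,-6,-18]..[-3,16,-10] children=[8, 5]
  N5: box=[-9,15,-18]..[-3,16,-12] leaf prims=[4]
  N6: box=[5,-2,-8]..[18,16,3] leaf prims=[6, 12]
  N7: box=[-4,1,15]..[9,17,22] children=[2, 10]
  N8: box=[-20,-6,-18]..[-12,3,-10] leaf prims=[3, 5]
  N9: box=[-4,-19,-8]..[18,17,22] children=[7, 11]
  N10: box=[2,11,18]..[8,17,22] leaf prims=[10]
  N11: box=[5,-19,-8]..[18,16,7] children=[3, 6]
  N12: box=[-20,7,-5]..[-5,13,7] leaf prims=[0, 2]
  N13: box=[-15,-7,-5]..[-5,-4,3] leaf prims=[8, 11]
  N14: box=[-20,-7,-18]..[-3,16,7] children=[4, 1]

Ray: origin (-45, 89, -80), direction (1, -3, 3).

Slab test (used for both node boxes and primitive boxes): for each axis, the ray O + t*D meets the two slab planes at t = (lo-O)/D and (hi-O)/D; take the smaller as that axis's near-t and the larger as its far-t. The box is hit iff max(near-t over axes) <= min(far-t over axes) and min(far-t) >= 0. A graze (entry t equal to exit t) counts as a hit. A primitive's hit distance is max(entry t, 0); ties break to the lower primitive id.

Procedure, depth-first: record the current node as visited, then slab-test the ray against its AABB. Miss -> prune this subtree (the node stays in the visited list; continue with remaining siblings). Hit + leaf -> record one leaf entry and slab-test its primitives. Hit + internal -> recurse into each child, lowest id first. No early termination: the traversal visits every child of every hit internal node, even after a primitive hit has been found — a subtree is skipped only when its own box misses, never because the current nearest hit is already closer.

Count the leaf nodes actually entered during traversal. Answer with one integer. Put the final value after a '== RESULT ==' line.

Trace the traversal:
N0 x:[25,63] y:[24,36] z:[62/3,34] -> hit [25,34], descend [9, 14]
  N9 x:[41,63] y:[24,36] z:[24,34] -> miss, prune
  N14 x:[25,42] y:[73/3,32] z:[62/3,29] -> hit [25,29], descend [1, 4]
    N1 x:[25,40] y:[76/3,32] z:[25,29] -> hit [76/3,29], descend [12, 13]
      N12 x:[25,40] y:[76/3,82/3] z:[25,29] -> hit [76/3,82/3] leaf, test {P0(miss), P2@t=76/3}
      N13 x:[30,40] y:[31,32] z:[25,83/3] -> miss, prune
    N4 x:[25,42] y:[73/3,95/3] z:[62/3,70/3] -> miss, prune

7 AABB tests over nodes [0, 9, 14, 1, 12, 13, 4]; 1 leaf entered; closest P2.

== RESULT ==
1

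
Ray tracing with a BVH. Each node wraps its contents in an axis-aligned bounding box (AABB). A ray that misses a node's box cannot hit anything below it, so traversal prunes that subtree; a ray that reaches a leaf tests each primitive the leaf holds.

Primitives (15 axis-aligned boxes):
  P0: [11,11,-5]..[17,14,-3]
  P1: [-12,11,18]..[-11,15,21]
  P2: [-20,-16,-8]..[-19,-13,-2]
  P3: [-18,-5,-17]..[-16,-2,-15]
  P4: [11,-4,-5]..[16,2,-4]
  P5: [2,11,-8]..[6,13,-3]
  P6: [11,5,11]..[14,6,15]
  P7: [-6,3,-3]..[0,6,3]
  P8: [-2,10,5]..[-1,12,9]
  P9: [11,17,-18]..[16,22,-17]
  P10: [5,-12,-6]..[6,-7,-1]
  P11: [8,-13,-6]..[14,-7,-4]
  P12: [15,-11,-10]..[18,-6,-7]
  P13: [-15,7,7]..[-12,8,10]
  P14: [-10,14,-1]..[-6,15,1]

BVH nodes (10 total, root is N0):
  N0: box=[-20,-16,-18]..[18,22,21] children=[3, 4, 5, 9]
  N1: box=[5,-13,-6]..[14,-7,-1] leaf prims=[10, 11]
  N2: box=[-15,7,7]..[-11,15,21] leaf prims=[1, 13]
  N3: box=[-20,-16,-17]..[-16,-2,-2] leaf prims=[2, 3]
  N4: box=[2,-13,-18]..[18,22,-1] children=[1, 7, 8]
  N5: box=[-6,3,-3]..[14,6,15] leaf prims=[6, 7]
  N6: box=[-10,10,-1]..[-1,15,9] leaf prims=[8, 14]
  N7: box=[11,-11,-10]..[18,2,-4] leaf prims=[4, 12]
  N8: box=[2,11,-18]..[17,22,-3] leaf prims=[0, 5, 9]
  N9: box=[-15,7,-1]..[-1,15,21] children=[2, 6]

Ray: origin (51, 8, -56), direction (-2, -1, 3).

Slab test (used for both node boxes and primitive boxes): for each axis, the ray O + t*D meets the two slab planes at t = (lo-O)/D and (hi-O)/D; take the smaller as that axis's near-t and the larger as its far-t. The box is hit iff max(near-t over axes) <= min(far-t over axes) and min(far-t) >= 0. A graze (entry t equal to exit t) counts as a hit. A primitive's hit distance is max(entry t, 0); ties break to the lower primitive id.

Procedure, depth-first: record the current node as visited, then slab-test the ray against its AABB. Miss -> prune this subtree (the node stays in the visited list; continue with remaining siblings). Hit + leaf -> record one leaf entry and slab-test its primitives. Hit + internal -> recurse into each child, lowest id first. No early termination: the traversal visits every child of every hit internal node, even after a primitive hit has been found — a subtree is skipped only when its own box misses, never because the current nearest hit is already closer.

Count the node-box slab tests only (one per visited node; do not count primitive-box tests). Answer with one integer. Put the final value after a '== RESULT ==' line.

Traverse from the root:
N0 x:[33/2,71/2] y:[-14,24] z:[38/3,77/3] -> hit [33/2,24], descend [3, 4, 5, 9]
  N3 x:[67/2,71/2] y:[10,24] z:[13,18] -> miss, prune
  N4 x:[33/2,49/2] y:[-14,21] z:[38/3,55/3] -> hit [33/2,55/3], descend [1, 7, 8]
    N1 x:[37/2,23] y:[15,21] z:[50/3,55/3] -> miss, prune
    N7 x:[33/2,20] y:[6,19] z:[46/3,52/3] -> hit [33/2,52/3] leaf, test {P4(miss), P12(miss)}
    N8 x:[17,49/2] y:[-14,-3] z:[38/3,53/3] -> miss, prune
  N5 x:[37/2,57/2] y:[2,5] z:[53/3,71/3] -> miss, prune
  N9 x:[26,33] y:[-7,1] z:[55/3,77/3] -> miss, prune

Visited [0, 3, 4, 1, 7, 8, 5, 9]. Tests: 8 box, 1 leaf. Nearest: miss.

== RESULT ==
8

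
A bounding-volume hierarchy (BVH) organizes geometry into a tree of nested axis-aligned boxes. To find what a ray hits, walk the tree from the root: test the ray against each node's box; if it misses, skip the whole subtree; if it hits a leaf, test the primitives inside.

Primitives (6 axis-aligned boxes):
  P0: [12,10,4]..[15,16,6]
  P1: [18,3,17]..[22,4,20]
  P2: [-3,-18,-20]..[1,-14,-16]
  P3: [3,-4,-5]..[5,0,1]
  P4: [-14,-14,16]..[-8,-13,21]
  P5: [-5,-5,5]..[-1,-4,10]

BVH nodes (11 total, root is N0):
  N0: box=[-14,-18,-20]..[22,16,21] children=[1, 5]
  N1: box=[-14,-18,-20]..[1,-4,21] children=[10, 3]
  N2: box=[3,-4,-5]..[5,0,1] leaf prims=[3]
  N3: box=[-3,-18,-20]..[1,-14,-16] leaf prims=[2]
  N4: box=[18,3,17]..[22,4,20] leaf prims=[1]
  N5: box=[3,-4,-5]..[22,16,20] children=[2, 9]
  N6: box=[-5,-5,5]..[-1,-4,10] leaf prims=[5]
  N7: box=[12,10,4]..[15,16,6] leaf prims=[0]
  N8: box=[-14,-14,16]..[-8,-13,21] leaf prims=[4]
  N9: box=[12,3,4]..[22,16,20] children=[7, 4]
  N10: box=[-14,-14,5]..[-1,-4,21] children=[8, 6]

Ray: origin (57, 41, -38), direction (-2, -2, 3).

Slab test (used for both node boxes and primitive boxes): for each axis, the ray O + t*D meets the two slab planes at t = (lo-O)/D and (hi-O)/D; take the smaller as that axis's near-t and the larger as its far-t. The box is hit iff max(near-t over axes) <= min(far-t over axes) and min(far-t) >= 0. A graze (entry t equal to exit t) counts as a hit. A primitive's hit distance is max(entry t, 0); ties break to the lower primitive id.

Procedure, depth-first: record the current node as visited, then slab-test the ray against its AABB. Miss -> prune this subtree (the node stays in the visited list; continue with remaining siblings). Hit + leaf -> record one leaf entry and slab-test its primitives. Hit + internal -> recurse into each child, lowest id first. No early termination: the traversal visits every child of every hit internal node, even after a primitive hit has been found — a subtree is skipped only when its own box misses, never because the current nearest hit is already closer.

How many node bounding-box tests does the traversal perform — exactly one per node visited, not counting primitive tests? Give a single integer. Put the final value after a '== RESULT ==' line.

Walk:
N0 x:[35/2,71/2] y:[25/2,59/2] z:[6,59/3] -> hit [35/2,59/3], descend [1, 5]
  N1 x:[28,71/2] y:[45/2,59/2] z:[6,59/3] -> miss, prune
  N5 x:[35/2,27] y:[25/2,45/2] z:[11,58/3] -> hit [35/2,58/3], descend [2, 9]
    N2 x:[26,27] y:[41/2,45/2] z:[11,13] -> miss, prune
    N9 x:[35/2,45/2] y:[25/2,19] z:[14,58/3] -> hit [35/2,19], descend [4, 7]
      N4 x:[35/2,39/2] y:[37/2,19] z:[55/3,58/3] -> hit [37/2,19] leaf, test {P1@t=37/2}
      N7 x:[21,45/2] y:[25/2,31/2] z:[14,44/3] -> miss, prune

order=[0, 1, 5, 2, 9, 4, 7]  |boxes|=7  |leaves|=1  hit=P1

== RESULT ==
7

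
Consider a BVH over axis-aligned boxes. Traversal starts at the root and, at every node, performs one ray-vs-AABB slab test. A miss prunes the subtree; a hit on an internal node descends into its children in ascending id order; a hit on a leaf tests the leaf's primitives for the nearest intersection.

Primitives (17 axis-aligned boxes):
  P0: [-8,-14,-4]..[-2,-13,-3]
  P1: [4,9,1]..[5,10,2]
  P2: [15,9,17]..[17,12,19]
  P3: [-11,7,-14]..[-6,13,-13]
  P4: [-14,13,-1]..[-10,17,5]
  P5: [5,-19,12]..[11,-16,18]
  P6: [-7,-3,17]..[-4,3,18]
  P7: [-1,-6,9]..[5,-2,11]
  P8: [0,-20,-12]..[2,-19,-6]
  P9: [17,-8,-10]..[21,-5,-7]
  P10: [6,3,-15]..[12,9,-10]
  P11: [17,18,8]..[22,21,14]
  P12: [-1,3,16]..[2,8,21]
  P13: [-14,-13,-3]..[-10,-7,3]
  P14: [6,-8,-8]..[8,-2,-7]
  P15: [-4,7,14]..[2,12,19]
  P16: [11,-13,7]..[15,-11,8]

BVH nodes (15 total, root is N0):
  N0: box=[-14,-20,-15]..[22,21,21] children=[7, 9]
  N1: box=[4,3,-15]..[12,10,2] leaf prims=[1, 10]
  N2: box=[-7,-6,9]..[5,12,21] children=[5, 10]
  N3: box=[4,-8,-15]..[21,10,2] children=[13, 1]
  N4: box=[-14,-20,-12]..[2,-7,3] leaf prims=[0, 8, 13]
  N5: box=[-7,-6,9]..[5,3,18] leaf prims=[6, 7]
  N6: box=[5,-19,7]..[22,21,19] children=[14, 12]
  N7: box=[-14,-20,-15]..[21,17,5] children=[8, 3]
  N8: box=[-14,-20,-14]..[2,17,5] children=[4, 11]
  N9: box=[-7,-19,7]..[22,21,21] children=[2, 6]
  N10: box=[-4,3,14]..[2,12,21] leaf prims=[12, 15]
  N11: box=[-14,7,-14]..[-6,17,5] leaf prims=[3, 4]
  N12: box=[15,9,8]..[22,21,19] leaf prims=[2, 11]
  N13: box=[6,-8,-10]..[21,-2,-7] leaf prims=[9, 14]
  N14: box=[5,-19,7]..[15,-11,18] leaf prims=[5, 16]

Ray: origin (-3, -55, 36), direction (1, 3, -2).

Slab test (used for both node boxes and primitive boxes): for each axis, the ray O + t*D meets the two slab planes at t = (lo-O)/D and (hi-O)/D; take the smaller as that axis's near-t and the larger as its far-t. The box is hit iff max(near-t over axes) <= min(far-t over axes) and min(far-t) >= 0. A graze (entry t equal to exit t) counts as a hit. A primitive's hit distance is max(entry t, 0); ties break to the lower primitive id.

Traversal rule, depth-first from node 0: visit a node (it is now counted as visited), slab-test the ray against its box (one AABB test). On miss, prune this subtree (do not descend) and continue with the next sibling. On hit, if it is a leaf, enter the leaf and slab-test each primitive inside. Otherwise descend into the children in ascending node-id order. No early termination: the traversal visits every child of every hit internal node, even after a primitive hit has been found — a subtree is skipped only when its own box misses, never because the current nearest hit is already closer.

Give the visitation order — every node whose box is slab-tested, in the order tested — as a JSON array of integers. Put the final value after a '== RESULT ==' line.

Walk:
N0 x:[-11,25] y:[35/3,76/3] z:[15/2,51/2] -> hit [35/3,25], descend [7, 9]
  N7 x:[-11,24] y:[35/3,24] z:[31/2,51/2] -> hit [31/2,24], descend [3, 8]
    N3 x:[7,24] y:[47/3,65/3] z:[17,51/2] -> hit [17,65/3], descend [1, 13]
      N1 x:[7,15] y:[58/3,65/3] z:[17,51/2] -> miss, prune
      N13 x:[9,24] y:[47/3,53/3] z:[43/2,23] -> miss, prune
    N8 x:[-11,5] y:[35/3,24] z:[31/2,25] -> miss, prune
  N9 x:[-4,25] y:[12,76/3] z:[15/2,29/2] -> hit [12,29/2], descend [2, 6]
    N2 x:[-4,8] y:[49/3,67/3] z:[15/2,27/2] -> miss, prune
    N6 x:[8,25] y:[12,76/3] z:[17/2,29/2] -> hit [12,29/2], descend [12, 14]
      N12 x:[18,25] y:[64/3,76/3] z:[17/2,14] -> miss, prune
      N14 x:[8,18] y:[12,44/3] z:[9,29/2] -> hit [12,29/2] leaf, test {P5@t=12, P16@t=14}

Summary -> nodes [0, 7, 3, 1, 13, 8, 9, 2, 6, 12, 14]; box-tests=11; leaf-entries=1; first=P5

== RESULT ==
[0, 7, 3, 1, 13, 8, 9, 2, 6, 12, 14]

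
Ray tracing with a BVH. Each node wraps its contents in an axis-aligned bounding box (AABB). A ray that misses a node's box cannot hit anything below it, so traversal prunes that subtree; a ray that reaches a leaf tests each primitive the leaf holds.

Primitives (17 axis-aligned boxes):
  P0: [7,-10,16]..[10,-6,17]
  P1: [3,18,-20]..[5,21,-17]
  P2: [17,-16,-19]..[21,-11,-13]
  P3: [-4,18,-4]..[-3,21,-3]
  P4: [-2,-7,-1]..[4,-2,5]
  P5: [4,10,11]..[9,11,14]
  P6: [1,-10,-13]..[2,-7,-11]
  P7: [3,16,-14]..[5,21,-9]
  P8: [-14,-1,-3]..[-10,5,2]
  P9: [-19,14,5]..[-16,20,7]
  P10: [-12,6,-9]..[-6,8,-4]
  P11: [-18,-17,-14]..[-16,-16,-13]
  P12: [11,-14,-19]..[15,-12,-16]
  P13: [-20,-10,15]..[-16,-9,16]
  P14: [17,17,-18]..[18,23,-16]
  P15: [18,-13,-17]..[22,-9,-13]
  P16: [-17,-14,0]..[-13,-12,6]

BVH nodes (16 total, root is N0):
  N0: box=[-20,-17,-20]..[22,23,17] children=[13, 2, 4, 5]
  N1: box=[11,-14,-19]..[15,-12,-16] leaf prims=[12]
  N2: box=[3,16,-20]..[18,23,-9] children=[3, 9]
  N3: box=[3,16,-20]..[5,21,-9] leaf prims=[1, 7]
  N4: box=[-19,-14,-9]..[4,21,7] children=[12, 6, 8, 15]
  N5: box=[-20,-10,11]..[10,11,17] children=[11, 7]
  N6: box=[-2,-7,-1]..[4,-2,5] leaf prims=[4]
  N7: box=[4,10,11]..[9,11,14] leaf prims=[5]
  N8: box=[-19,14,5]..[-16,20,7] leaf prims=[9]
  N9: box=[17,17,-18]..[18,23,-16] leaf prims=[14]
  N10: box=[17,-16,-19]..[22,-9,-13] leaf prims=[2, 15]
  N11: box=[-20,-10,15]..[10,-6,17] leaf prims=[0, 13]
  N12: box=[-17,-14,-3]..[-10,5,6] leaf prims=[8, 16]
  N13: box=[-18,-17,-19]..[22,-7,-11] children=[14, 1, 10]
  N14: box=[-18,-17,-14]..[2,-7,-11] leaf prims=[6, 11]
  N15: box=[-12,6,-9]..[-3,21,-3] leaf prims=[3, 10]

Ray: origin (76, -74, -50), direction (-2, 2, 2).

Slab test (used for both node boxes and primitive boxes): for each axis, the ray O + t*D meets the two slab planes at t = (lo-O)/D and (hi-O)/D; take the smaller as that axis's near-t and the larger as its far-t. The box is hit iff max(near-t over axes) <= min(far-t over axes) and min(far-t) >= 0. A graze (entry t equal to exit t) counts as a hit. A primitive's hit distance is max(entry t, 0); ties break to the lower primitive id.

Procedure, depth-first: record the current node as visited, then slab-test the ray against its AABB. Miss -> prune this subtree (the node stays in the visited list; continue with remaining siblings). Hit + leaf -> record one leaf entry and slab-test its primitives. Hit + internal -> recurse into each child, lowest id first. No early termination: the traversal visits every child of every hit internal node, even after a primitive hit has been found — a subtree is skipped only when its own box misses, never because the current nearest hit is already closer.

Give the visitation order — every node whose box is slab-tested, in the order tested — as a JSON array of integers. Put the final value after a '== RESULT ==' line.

Trace the traversal:
N0 x:[27,48] y:[57/2,97/2] z:[15,67/2] -> hit [57/2,67/2], descend [2, 4, 5, 13]
  N2 x:[29,73/2] y:[45,97/2] z:[15,41/2] -> miss, prune
  N4 x:[36,95/2] y:[30,95/2] z:[41/2,57/2] -> miss, prune
  N5 x:[33,48] y:[32,85/2] z:[61/2,67/2] -> hit [33,67/2], descend [7, 11]
    N7 x:[67/2,36] y:[42,85/2] z:[61/2,32] -> miss, prune
    N11 x:[33,48] y:[32,34] z:[65/2,67/2] -> hit [33,67/2] leaf, test {P0@t=33, P13(miss)}
  N13 x:[27,47] y:[57/2,67/2] z:[31/2,39/2] -> miss, prune

7 AABB tests over nodes [0, 2, 4, 5, 7, 11, 13]; 1 leaf entered; closest P0.

== RESULT ==
[0, 2, 4, 5, 7, 11, 13]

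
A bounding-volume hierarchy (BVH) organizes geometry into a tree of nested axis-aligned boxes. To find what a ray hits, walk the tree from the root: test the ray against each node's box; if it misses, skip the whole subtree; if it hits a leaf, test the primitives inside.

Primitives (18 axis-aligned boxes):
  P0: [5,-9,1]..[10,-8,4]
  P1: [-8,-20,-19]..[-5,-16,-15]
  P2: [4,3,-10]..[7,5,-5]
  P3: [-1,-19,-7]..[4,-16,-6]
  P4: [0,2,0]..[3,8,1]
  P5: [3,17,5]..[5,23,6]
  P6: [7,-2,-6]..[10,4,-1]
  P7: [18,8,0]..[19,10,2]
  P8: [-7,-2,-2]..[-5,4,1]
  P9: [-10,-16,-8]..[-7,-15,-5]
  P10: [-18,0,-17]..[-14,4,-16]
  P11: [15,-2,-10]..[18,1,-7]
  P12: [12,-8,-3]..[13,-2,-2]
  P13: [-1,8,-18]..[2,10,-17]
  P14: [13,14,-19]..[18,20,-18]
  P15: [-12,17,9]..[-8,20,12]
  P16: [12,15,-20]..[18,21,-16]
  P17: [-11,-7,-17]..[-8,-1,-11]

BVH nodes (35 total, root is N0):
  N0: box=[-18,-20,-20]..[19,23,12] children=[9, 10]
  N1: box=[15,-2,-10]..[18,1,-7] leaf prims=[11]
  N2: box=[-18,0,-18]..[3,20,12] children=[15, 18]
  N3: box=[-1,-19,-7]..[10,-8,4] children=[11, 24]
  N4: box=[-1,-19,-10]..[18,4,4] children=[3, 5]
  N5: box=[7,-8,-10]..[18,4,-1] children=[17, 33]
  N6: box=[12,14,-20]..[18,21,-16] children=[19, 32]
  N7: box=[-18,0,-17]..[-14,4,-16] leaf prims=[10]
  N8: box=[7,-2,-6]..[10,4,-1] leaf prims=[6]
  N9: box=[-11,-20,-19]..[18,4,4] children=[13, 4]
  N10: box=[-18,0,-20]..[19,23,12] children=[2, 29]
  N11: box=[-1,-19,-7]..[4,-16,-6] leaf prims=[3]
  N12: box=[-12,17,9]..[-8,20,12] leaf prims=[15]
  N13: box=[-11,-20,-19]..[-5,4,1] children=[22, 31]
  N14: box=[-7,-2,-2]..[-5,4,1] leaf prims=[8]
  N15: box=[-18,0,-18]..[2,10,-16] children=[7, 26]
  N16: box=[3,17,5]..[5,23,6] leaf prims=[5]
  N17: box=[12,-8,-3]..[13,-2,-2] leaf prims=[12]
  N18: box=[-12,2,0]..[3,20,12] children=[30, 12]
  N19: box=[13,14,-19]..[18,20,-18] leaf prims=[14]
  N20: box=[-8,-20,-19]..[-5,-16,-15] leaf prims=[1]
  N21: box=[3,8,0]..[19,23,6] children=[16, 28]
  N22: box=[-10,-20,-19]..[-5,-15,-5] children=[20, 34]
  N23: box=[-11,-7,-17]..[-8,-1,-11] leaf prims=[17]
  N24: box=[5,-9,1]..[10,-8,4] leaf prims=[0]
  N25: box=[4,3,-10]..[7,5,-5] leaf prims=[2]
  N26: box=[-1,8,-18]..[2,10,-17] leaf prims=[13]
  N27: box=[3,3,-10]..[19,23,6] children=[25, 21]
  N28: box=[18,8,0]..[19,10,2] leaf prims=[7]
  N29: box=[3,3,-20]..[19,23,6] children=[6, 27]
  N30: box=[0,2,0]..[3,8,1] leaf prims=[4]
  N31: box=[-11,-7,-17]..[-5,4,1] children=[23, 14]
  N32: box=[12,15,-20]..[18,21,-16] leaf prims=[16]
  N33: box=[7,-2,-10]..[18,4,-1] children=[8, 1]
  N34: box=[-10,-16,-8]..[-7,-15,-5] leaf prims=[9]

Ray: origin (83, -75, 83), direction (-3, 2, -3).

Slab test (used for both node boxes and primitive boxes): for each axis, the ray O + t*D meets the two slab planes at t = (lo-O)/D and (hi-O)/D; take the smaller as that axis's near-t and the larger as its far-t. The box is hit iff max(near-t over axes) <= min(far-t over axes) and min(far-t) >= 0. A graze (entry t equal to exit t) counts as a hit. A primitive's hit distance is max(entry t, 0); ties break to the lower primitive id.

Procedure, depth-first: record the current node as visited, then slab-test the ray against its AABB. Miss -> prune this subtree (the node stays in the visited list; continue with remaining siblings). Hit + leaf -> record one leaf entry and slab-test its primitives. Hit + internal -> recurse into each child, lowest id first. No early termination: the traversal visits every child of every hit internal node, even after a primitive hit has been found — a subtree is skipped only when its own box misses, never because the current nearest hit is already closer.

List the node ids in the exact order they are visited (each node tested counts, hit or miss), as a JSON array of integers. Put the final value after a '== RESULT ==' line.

Trace the traversal:
N0 x:[64/3,101/3] y:[55/2,49] z:[71/3,103/3] -> hit [55/2,101/3], descend [9, 10]
  N9 x:[65/3,94/3] y:[55/2,79/2] z:[79/3,34] -> hit [55/2,94/3], descend [4, 13]
    N4 x:[65/3,28] y:[28,79/2] z:[79/3,31] -> hit [28,28], descend [3, 5]
      N3 x:[73/3,28] y:[28,67/2] z:[79/3,30] -> hit [28,28], descend [11, 24]
        N11 x:[79/3,28] y:[28,59/2] z:[89/3,30] -> miss, prune
        N24 x:[73/3,26] y:[33,67/2] z:[79/3,82/3] -> miss, prune
      N5 x:[65/3,76/3] y:[67/2,79/2] z:[28,31] -> miss, prune
    N13 x:[88/3,94/3] y:[55/2,79/2] z:[82/3,34] -> hit [88/3,94/3], descend [22, 31]
      N22 x:[88/3,31] y:[55/2,30] z:[88/3,34] -> hit [88/3,30], descend [20, 34]
        N20 x:[88/3,91/3] y:[55/2,59/2] z:[98/3,34] -> miss, prune
        N34 x:[30,31] y:[59/2,30] z:[88/3,91/3] -> hit [30,30] leaf, test {P9@t=30}
      N31 x:[88/3,94/3] y:[34,79/2] z:[82/3,100/3] -> miss, prune
  N10 x:[64/3,101/3] y:[75/2,49] z:[71/3,103/3] -> miss, prune

Visited [0, 9, 4, 3, 11, 24, 5, 13, 22, 20, 34, 31, 10]. Tests: 13 box, 1 leaf. Nearest: P9.

== RESULT ==
[0, 9, 4, 3, 11, 24, 5, 13, 22, 20, 34, 31, 10]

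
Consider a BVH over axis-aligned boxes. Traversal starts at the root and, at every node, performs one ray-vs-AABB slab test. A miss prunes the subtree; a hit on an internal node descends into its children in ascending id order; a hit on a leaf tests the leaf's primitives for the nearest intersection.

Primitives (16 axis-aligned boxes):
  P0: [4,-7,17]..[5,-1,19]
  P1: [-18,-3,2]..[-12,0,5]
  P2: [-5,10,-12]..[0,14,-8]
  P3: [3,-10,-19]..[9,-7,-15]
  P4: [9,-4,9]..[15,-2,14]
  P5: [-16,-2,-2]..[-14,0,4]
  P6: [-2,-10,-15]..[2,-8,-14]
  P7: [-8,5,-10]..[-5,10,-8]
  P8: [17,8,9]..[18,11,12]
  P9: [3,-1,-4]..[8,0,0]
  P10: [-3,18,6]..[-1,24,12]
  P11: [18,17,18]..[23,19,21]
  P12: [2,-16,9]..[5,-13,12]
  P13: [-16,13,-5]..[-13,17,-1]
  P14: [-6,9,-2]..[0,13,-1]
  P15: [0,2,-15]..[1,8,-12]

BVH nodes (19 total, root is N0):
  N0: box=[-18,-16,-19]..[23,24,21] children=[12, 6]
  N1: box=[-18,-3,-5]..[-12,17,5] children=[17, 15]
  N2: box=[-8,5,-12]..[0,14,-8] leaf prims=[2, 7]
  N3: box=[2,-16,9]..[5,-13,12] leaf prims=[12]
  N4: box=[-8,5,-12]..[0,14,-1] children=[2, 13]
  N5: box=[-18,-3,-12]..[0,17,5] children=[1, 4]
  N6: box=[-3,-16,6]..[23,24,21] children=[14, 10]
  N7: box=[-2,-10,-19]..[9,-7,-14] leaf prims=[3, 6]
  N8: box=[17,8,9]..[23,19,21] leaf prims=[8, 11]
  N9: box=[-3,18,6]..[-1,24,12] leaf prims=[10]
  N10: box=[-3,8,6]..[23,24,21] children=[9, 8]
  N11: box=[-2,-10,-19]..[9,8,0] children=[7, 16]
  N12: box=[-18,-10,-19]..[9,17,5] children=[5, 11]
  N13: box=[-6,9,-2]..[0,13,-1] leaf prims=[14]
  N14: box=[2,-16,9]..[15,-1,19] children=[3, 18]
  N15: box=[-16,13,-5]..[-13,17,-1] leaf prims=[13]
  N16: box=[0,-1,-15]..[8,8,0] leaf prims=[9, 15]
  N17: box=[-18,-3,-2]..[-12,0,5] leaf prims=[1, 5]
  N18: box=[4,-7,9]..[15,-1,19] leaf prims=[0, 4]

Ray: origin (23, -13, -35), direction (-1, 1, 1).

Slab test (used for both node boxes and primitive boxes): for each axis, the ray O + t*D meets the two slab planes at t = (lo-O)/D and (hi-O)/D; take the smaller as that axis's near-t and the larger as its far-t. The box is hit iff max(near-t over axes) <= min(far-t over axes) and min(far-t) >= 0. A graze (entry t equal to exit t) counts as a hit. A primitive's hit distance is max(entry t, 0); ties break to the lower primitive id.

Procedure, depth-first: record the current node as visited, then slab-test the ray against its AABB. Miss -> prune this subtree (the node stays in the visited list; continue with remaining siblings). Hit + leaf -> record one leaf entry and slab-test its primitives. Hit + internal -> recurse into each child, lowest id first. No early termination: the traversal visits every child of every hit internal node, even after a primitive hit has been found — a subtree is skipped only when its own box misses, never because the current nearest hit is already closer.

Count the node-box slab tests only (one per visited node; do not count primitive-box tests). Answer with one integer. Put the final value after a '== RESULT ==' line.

Traverse from the root:
N0 x:[0,41] y:[-3,37] z:[16,56] -> hit [16,37], descend [6, 12]
  N6 x:[0,26] y:[-3,37] z:[41,56] -> miss, prune
  N12 x:[14,41] y:[3,30] z:[16,40] -> hit [16,30], descend [5, 11]
    N5 x:[23,41] y:[10,30] z:[23,40] -> hit [23,30], descend [1, 4]
      N1 x:[35,41] y:[10,30] z:[30,40] -> miss, prune
      N4 x:[23,31] y:[18,27] z:[23,34] -> hit [23,27], descend [2, 13]
        N2 x:[23,31] y:[18,27] z:[23,27] -> hit [23,27] leaf, test {P2@t=23, P7(miss)}
        N13 x:[23,29] y:[22,26] z:[33,34] -> miss, prune
    N11 x:[14,25] y:[3,21] z:[16,35] -> hit [16,21], descend [7, 16]
      N7 x:[14,25] y:[3,6] z:[16,21] -> miss, prune
      N16 x:[15,23] y:[12,21] z:[20,35] -> hit [20,21] leaf, test {P9(miss), P15(miss)}

order=[0, 6, 12, 5, 1, 4, 2, 13, 11, 7, 16]  |boxes|=11  |leaves|=2  hit=P2

== RESULT ==
11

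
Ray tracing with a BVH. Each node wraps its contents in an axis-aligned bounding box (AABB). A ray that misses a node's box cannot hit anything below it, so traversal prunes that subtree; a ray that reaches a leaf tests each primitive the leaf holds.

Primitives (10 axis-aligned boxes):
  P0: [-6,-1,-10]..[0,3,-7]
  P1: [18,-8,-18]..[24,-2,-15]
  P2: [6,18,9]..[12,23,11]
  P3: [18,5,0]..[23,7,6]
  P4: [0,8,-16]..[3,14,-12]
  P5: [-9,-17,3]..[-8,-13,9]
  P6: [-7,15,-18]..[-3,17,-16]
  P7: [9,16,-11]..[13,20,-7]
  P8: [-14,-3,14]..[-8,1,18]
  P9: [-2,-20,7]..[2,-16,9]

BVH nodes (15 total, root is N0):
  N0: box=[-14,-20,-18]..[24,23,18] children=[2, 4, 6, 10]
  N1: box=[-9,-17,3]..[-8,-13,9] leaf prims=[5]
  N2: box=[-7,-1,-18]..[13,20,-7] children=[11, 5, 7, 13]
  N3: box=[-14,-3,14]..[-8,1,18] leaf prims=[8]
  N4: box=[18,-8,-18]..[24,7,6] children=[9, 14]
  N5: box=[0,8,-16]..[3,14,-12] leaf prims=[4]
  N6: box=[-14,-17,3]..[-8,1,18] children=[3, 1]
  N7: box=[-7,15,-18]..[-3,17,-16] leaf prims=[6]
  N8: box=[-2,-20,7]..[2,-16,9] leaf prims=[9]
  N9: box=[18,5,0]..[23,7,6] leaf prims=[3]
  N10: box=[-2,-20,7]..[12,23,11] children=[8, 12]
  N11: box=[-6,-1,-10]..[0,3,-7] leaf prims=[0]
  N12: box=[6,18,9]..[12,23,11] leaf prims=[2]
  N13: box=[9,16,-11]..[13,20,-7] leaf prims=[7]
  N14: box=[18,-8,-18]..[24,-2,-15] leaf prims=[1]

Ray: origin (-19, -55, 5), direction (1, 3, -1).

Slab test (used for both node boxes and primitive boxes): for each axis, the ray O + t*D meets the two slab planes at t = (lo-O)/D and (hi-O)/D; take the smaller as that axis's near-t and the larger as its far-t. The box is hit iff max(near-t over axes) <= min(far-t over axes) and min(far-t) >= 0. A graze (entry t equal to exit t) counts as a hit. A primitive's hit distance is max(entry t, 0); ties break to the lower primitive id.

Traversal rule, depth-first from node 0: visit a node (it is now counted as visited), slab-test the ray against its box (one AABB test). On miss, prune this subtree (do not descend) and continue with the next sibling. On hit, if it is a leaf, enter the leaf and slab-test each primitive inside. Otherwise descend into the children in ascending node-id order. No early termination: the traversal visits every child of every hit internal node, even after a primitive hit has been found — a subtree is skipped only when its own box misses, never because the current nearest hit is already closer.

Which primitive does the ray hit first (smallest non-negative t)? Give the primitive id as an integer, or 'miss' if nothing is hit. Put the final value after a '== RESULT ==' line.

Traverse from the root:
N0 x:[5,43] y:[35/3,26] z:[-13,23] -> hit [35/3,23], descend [2, 4, 6, 10]
  N2 x:[12,32] y:[18,25] z:[12,23] -> hit [18,23], descend [5, 7, 11, 13]
    N5 x:[19,22] y:[21,23] z:[17,21] -> hit [21,21] leaf, test {P4@t=21}
    N7 x:[12,16] y:[70/3,24] z:[21,23] -> miss, prune
    N11 x:[13,19] y:[18,58/3] z:[12,15] -> miss, prune
    N13 x:[28,32] y:[71/3,25] z:[12,16] -> miss, prune
  N4 x:[37,43] y:[47/3,62/3] z:[-1,23] -> miss, prune
  N6 x:[5,11] y:[38/3,56/3] z:[-13,2] -> miss, prune
  N10 x:[17,31] y:[35/3,26] z:[-6,-2] -> miss, prune

9 AABB tests over nodes [0, 2, 5, 7, 11, 13, 4, 6, 10]; 1 leaf entered; closest P4.

== RESULT ==
4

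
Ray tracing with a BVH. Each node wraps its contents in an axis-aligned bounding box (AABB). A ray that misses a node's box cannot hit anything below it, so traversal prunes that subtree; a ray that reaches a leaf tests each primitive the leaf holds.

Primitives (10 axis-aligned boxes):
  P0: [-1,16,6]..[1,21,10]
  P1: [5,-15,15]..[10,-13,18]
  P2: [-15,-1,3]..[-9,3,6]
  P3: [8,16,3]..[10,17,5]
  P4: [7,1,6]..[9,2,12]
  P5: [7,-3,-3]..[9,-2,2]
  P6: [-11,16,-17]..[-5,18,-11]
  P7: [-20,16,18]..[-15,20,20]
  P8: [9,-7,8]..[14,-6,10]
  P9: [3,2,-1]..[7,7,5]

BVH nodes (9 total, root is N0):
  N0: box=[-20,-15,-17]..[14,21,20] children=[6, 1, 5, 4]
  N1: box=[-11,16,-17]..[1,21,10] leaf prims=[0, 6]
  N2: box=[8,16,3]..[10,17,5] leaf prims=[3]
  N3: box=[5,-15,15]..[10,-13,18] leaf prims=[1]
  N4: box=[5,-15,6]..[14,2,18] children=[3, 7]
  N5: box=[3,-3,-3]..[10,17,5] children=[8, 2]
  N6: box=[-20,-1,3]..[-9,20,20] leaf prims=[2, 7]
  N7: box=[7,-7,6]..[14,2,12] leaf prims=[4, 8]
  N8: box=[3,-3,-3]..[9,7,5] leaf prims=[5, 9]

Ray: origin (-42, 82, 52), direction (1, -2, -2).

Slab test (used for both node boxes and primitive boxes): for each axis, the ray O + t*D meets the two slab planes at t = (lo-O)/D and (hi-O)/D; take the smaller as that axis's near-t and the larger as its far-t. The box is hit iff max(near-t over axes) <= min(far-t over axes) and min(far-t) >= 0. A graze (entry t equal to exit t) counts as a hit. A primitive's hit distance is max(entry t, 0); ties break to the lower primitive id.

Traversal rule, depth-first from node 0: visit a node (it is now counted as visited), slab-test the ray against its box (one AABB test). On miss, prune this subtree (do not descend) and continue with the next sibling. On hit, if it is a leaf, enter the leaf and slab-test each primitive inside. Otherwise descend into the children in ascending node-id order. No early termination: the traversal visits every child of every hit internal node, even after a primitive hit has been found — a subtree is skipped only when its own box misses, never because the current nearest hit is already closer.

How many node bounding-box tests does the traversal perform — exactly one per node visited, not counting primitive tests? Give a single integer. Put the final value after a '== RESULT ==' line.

Walk:
N0 x:[22,56] y:[61/2,97/2] z:[16,69/2] -> hit [61/2,69/2], descend [1, 4, 5, 6]
  N1 x:[31,43] y:[61/2,33] z:[21,69/2] -> hit [31,33] leaf, test {P0(miss), P6@t=32}
  N4 x:[47,56] y:[40,97/2] z:[17,23] -> miss, prune
  N5 x:[45,52] y:[65/2,85/2] z:[47/2,55/2] -> miss, prune
  N6 x:[22,33] y:[31,83/2] z:[16,49/2] -> miss, prune

5 AABB tests over nodes [0, 1, 4, 5, 6]; 1 leaf entered; closest P6.

== RESULT ==
5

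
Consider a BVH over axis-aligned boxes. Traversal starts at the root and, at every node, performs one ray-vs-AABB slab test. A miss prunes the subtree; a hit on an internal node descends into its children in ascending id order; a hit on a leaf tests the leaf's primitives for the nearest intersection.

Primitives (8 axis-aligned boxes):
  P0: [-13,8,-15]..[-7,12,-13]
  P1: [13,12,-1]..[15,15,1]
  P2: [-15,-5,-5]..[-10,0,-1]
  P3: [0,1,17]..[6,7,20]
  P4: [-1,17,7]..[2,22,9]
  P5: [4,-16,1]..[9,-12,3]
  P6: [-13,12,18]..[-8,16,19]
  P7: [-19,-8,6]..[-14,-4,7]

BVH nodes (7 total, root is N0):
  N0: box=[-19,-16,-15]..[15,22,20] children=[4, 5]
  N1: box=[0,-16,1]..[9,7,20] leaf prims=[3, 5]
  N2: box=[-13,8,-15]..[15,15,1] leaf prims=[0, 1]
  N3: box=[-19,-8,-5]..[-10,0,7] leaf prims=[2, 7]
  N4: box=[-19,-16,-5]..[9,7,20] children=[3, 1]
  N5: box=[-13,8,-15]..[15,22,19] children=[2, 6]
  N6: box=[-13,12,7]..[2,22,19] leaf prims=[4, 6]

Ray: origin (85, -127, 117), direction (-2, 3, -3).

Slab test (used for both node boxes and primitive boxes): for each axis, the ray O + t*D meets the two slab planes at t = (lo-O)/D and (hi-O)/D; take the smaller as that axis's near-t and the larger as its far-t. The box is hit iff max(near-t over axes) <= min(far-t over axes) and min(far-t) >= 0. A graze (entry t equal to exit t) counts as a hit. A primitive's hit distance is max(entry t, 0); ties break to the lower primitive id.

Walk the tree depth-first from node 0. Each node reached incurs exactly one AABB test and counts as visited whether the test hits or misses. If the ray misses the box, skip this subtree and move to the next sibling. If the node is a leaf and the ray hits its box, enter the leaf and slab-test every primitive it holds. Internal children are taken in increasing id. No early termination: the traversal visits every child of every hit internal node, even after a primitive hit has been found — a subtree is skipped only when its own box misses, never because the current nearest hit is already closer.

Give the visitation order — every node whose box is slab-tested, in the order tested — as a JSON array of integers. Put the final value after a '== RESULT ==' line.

Walk:
N0 x:[35,52] y:[37,149/3] z:[97/3,44] -> hit [37,44], descend [4, 5]
  N4 x:[38,52] y:[37,134/3] z:[97/3,122/3] -> hit [38,122/3], descend [1, 3]
    N1 x:[38,85/2] y:[37,134/3] z:[97/3,116/3] -> hit [38,116/3] leaf, test {P3(miss), P5@t=38}
    N3 x:[95/2,52] y:[119/3,127/3] z:[110/3,122/3] -> miss, prune
  N5 x:[35,49] y:[45,149/3] z:[98/3,44] -> miss, prune

5 AABB tests over nodes [0, 4, 1, 3, 5]; 1 leaf entered; closest P5.

== RESULT ==
[0, 4, 1, 3, 5]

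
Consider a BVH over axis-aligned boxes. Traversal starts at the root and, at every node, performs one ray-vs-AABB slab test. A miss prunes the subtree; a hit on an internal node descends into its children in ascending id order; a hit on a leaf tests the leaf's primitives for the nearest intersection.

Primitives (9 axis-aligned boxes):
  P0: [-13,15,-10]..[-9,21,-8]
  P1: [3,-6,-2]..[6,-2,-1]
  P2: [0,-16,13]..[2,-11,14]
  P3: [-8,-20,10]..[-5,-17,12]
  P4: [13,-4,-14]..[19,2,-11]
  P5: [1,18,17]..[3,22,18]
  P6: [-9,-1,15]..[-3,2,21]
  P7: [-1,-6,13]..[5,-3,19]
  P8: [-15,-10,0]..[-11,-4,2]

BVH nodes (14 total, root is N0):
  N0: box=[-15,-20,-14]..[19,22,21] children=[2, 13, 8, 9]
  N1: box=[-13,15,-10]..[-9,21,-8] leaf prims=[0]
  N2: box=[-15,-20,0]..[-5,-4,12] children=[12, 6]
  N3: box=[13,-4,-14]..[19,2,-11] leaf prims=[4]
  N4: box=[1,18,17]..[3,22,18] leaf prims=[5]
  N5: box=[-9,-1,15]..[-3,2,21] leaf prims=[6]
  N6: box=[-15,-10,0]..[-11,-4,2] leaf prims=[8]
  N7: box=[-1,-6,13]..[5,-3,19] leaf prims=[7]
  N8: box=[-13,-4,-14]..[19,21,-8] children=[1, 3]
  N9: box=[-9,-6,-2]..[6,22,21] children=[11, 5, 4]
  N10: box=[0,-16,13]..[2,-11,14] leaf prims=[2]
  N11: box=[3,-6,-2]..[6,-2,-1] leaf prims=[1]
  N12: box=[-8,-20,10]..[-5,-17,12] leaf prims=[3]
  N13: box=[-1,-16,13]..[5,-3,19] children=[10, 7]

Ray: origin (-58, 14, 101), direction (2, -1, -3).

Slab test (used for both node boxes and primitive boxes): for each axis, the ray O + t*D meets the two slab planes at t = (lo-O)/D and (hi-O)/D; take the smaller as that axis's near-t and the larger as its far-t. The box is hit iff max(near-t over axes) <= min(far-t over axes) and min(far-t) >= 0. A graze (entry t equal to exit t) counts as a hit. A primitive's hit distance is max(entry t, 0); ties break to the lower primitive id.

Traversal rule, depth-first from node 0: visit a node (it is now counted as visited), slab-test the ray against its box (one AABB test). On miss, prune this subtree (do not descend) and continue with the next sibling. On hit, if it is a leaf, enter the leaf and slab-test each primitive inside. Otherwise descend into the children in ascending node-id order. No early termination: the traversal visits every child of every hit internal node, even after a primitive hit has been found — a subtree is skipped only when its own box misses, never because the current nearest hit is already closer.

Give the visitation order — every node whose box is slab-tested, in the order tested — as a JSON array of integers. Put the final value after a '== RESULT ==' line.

Walk:
N0 x:[43/2,77/2] y:[-8,34] z:[80/3,115/3] -> hit [80/3,34], descend [2, 8, 9, 13]
  N2 x:[43/2,53/2] y:[18,34] z:[89/3,101/3] -> miss, prune
  N8 x:[45/2,77/2] y:[-7,18] z:[109/3,115/3] -> miss, prune
  N9 x:[49/2,32] y:[-8,20] z:[80/3,103/3] -> miss, prune
  N13 x:[57/2,63/2] y:[17,30] z:[82/3,88/3] -> hit [57/2,88/3], descend [7, 10]
    N7 x:[57/2,63/2] y:[17,20] z:[82/3,88/3] -> miss, prune
    N10 x:[29,30] y:[25,30] z:[29,88/3] -> hit [29,88/3] leaf, test {P2@t=29}

order=[0, 2, 8, 9, 13, 7, 10]  |boxes|=7  |leaves|=1  hit=P2

== RESULT ==
[0, 2, 8, 9, 13, 7, 10]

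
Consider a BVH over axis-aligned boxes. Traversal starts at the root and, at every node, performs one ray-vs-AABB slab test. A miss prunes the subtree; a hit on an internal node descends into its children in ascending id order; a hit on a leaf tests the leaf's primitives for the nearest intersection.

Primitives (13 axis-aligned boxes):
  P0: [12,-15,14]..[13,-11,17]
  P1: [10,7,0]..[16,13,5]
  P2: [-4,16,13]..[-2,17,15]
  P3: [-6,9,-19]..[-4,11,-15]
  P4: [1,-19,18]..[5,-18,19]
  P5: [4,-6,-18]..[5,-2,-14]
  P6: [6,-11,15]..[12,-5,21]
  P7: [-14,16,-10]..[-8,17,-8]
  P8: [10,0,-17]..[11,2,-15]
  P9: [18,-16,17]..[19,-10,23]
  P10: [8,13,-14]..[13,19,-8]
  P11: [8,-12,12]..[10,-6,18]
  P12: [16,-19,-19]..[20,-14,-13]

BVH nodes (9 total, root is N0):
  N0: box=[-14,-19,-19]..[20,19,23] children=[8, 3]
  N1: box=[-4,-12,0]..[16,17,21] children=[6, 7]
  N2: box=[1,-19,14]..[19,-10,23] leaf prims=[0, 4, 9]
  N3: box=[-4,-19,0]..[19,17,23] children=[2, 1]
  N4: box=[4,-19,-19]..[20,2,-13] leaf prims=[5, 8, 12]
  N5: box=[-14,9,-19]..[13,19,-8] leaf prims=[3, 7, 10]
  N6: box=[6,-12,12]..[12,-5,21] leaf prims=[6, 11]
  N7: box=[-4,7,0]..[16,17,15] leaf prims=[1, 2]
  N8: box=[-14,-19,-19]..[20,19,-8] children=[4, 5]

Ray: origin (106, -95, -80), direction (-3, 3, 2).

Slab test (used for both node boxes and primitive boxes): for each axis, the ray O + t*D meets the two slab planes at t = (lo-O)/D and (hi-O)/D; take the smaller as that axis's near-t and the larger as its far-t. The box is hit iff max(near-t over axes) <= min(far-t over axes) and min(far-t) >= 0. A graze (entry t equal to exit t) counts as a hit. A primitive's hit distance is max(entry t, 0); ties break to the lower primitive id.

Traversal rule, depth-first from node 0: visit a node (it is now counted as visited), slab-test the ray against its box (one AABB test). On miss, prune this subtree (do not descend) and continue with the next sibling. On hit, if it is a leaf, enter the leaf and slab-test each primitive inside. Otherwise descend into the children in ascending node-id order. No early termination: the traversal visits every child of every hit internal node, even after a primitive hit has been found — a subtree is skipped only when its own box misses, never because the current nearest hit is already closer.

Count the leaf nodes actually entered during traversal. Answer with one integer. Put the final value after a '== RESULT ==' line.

Trace the traversal:
N0 x:[86/3,40] y:[76/3,38] z:[61/2,103/2] -> hit [61/2,38], descend [3, 8]
  N3 x:[29,110/3] y:[76/3,112/3] z:[40,103/2] -> miss, prune
  N8 x:[86/3,40] y:[76/3,38] z:[61/2,36] -> hit [61/2,36], descend [4, 5]
    N4 x:[86/3,34] y:[76/3,97/3] z:[61/2,67/2] -> hit [61/2,97/3] leaf, test {P5(miss), P8@t=95/3, P12(miss)}
    N5 x:[31,40] y:[104/3,38] z:[61/2,36] -> hit [104/3,36] leaf, test {P3(miss), P7(miss), P10(miss)}

5 AABB tests over nodes [0, 3, 8, 4, 5]; 2 leaves entered; closest P8.

== RESULT ==
2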